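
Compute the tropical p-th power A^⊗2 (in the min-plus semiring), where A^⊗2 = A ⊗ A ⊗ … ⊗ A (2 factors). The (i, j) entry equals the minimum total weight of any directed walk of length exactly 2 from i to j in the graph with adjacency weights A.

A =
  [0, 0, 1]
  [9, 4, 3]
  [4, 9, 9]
A^⊗2 =
  [0, 0, 1]
  [7, 8, 7]
  [4, 4, 5]

Each entry (A^⊗2)_ij equals the minimum over all length-2 walks i = v_0 → v_1 → … → v_2 = j of Σ_t A[v_t][v_{t+1}]. For example, for (i, j) = (0, 2) we minimise over 3 possible intermediate vertex sequences; the minimum is 1, attained along the walk 0 → 0 → 2.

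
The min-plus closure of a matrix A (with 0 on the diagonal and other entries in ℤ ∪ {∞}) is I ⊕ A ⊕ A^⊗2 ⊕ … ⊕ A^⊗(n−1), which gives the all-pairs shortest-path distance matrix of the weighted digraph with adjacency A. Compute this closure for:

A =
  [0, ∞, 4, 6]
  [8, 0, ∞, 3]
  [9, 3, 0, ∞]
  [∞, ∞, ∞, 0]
Closure =
  [0, 7, 4, 6]
  [8, 0, 12, 3]
  [9, 3, 0, 6]
  [∞, ∞, ∞, 0]

This is the Floyd-Warshall all-pairs shortest-path computation. For each intermediate vertex k = 0, 1, …, 3, update dist[i][j] ← min(dist[i][j], dist[i][k] + dist[k][j]). The final matrix gives, for each (i, j), the minimum total weight of any directed path from i to j (possibly empty when i = j).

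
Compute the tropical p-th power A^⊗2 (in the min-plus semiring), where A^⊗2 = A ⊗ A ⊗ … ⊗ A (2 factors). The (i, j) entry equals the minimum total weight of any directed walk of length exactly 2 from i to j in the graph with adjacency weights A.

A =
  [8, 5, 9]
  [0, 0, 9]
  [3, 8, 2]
A^⊗2 =
  [5, 5, 11]
  [0, 0, 9]
  [5, 8, 4]

Each entry (A^⊗2)_ij equals the minimum over all length-2 walks i = v_0 → v_1 → … → v_2 = j of Σ_t A[v_t][v_{t+1}]. For example, for (i, j) = (0, 2) we minimise over 3 possible intermediate vertex sequences; the minimum is 11, attained along the walk 0 → 2 → 2.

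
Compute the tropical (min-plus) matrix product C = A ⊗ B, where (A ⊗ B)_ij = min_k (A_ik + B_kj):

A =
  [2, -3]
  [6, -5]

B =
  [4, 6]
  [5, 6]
A ⊗ B =
  [2, 3]
  [0, 1]

Apply the min-plus product entry-by-entry:
  C[0][0] = min over k of (A[0][0] + B[0][0] = 2 + 4 = 6, A[0][1] + B[1][0] = -3 + 5 = 2) = 2 (attained at k = 1)
  C[0][1] = min over k of (A[0][0] + B[0][1] = 2 + 6 = 8, A[0][1] + B[1][1] = -3 + 6 = 3) = 3 (attained at k = 1)
  C[1][0] = min over k of (A[1][0] + B[0][0] = 6 + 4 = 10, A[1][1] + B[1][0] = -5 + 5 = 0) = 0 (attained at k = 1)
  C[1][1] = min over k of (A[1][0] + B[0][1] = 6 + 6 = 12, A[1][1] + B[1][1] = -5 + 6 = 1) = 1 (attained at k = 1)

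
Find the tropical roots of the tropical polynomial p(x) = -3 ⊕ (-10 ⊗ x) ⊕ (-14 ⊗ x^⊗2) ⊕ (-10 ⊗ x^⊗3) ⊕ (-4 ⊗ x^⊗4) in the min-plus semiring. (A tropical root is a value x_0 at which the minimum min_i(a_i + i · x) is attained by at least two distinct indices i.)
Roots: {-6, -4, 4, 7}

Each tropical root is a break point of the lower envelope of the lines y = a_i + i · x (there are 5 lines, with slopes 0, 1, ..., 4). Only the lines that attain the minimum somewhere contribute to roots; other lines are dominated. Here the surviving (envelope) indices are i = 4, i = 3, i = 2, i = 1, i = 0.
Intersections between consecutive envelope lines give the roots: for adjacent envelope indices i < j the intersection is x = (a_i − a_j) / (j − i). Reading off the sorted break points: {-6, -4, 4, 7}.
Verification: at each break x_0, at least two indices attain the minimum of min_i(a_i + i · x_0).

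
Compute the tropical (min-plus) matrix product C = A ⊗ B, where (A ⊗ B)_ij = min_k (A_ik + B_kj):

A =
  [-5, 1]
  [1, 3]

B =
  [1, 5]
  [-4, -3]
A ⊗ B =
  [-4, -2]
  [-1, 0]

Apply the min-plus product entry-by-entry:
  C[0][0] = min over k of (A[0][0] + B[0][0] = -5 + 1 = -4, A[0][1] + B[1][0] = 1 + -4 = -3) = -4 (attained at k = 0)
  C[0][1] = min over k of (A[0][0] + B[0][1] = -5 + 5 = 0, A[0][1] + B[1][1] = 1 + -3 = -2) = -2 (attained at k = 1)
  C[1][0] = min over k of (A[1][0] + B[0][0] = 1 + 1 = 2, A[1][1] + B[1][0] = 3 + -4 = -1) = -1 (attained at k = 1)
  C[1][1] = min over k of (A[1][0] + B[0][1] = 1 + 5 = 6, A[1][1] + B[1][1] = 3 + -3 = 0) = 0 (attained at k = 1)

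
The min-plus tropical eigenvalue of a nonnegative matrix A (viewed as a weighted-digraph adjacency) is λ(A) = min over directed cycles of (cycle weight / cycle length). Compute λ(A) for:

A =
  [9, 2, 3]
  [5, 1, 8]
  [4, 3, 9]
λ(A) = 1

Enumerate directed cycles and compute their means (weight / length). Sample:
  cycle 0 → 0: weight = 9, length = 1, mean = 9/1 ≈ 9.000
  cycle 1 → 1: weight = 1, length = 1, mean = 1/1 ≈ 1.000
  cycle 2 → 2: weight = 9, length = 1, mean = 9/1 ≈ 9.000
  cycle 0 → 1 → 0: weight = 7, length = 2, mean = 7/2 ≈ 3.500
  cycle 0 → 2 → 0: weight = 7, length = 2, mean = 7/2 ≈ 3.500
  cycle 1 → 0 → 1: weight = 7, length = 2, mean = 7/2 ≈ 3.500
Minimum mean = 1.000, attained e.g. along the cycle 1 → 1 with weight 1 and length 1. So λ(A) = 1/1 = 1.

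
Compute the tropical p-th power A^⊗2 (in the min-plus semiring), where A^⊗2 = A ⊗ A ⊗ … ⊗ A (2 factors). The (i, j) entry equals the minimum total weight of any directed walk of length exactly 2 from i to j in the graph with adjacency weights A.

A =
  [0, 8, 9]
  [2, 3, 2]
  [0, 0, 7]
A^⊗2 =
  [0, 8, 9]
  [2, 2, 5]
  [0, 3, 2]

Each entry (A^⊗2)_ij equals the minimum over all length-2 walks i = v_0 → v_1 → … → v_2 = j of Σ_t A[v_t][v_{t+1}]. For example, for (i, j) = (0, 2) we minimise over 3 possible intermediate vertex sequences; the minimum is 9, attained along the walk 0 → 0 → 2.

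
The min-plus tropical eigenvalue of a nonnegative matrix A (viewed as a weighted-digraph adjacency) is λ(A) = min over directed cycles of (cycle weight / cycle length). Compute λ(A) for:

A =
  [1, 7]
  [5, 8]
λ(A) = 1

Enumerate directed cycles and compute their means (weight / length). Sample:
  cycle 0 → 0: weight = 1, length = 1, mean = 1/1 ≈ 1.000
  cycle 1 → 1: weight = 8, length = 1, mean = 8/1 ≈ 8.000
  cycle 0 → 1 → 0: weight = 12, length = 2, mean = 12/2 ≈ 6.000
  cycle 1 → 0 → 1: weight = 12, length = 2, mean = 12/2 ≈ 6.000
Minimum mean = 1.000, attained e.g. along the cycle 0 → 0 with weight 1 and length 1. So λ(A) = 1/1 = 1.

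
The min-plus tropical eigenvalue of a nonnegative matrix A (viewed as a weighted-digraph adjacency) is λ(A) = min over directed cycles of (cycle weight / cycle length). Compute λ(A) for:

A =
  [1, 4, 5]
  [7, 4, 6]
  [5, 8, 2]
λ(A) = 1

Enumerate directed cycles and compute their means (weight / length). Sample:
  cycle 0 → 0: weight = 1, length = 1, mean = 1/1 ≈ 1.000
  cycle 1 → 1: weight = 4, length = 1, mean = 4/1 ≈ 4.000
  cycle 2 → 2: weight = 2, length = 1, mean = 2/1 ≈ 2.000
  cycle 0 → 1 → 0: weight = 11, length = 2, mean = 11/2 ≈ 5.500
  cycle 0 → 2 → 0: weight = 10, length = 2, mean = 10/2 ≈ 5.000
  cycle 1 → 0 → 1: weight = 11, length = 2, mean = 11/2 ≈ 5.500
Minimum mean = 1.000, attained e.g. along the cycle 0 → 0 with weight 1 and length 1. So λ(A) = 1/1 = 1.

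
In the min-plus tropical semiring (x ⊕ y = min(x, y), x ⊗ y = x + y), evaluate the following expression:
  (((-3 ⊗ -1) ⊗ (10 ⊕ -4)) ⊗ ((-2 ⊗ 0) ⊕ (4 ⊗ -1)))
(((-3 ⊗ -1) ⊗ (10 ⊕ -4)) ⊗ ((-2 ⊗ 0) ⊕ (4 ⊗ -1))) = -10

Expand innermost to outermost. Recall ⊕ takes the minimum of its arguments and ⊗ takes their sum. Working out the expression (((-3 ⊗ -1) ⊗ (10 ⊕ -4)) ⊗ ((-2 ⊗ 0) ⊕ (4 ⊗ -1))) gives -10.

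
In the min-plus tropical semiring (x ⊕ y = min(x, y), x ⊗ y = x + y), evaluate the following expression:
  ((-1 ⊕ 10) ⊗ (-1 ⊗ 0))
((-1 ⊕ 10) ⊗ (-1 ⊗ 0)) = -2

Expand innermost to outermost. Recall ⊕ takes the minimum of its arguments and ⊗ takes their sum. Working out the expression ((-1 ⊕ 10) ⊗ (-1 ⊗ 0)) gives -2.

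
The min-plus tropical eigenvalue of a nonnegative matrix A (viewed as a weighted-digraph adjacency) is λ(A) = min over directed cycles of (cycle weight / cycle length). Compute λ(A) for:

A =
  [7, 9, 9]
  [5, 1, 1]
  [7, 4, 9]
λ(A) = 1

Enumerate directed cycles and compute their means (weight / length). Sample:
  cycle 0 → 0: weight = 7, length = 1, mean = 7/1 ≈ 7.000
  cycle 1 → 1: weight = 1, length = 1, mean = 1/1 ≈ 1.000
  cycle 2 → 2: weight = 9, length = 1, mean = 9/1 ≈ 9.000
  cycle 0 → 1 → 0: weight = 14, length = 2, mean = 14/2 ≈ 7.000
  cycle 0 → 2 → 0: weight = 16, length = 2, mean = 16/2 ≈ 8.000
  cycle 1 → 0 → 1: weight = 14, length = 2, mean = 14/2 ≈ 7.000
Minimum mean = 1.000, attained e.g. along the cycle 1 → 1 with weight 1 and length 1. So λ(A) = 1/1 = 1.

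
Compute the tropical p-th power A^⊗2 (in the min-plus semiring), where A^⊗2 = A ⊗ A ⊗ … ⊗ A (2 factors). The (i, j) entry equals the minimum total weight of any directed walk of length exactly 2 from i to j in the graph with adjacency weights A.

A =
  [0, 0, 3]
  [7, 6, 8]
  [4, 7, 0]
A^⊗2 =
  [0, 0, 3]
  [7, 7, 8]
  [4, 4, 0]

Each entry (A^⊗2)_ij equals the minimum over all length-2 walks i = v_0 → v_1 → … → v_2 = j of Σ_t A[v_t][v_{t+1}]. For example, for (i, j) = (0, 2) we minimise over 3 possible intermediate vertex sequences; the minimum is 3, attained along the walk 0 → 0 → 2.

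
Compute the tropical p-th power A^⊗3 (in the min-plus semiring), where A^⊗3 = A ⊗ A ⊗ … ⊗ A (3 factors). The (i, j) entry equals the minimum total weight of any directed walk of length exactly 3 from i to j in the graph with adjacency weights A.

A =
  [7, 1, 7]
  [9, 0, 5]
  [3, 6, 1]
A^⊗3 =
  [9, 1, 6]
  [8, 0, 5]
  [5, 4, 3]

Each entry (A^⊗3)_ij equals the minimum over all length-3 walks i = v_0 → v_1 → … → v_3 = j of Σ_t A[v_t][v_{t+1}]. For example, for (i, j) = (0, 2) we minimise over 9 possible intermediate vertex sequences; the minimum is 6, attained along the walk 0 → 1 → 1 → 2.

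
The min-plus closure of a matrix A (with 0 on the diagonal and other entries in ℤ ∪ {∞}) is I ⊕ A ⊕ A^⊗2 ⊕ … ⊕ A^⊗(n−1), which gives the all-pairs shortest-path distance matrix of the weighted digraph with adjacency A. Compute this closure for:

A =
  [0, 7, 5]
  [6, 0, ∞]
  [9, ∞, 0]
Closure =
  [0, 7, 5]
  [6, 0, 11]
  [9, 16, 0]

This is the Floyd-Warshall all-pairs shortest-path computation. For each intermediate vertex k = 0, 1, …, 2, update dist[i][j] ← min(dist[i][j], dist[i][k] + dist[k][j]). The final matrix gives, for each (i, j), the minimum total weight of any directed path from i to j (possibly empty when i = j).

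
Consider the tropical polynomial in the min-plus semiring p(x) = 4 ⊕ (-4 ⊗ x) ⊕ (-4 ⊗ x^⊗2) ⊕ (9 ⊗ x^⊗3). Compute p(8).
p(8) = 4

A tropical monomial a ⊗ x^⊗i evaluates to a + i · x. Evaluating each term at x = 8:
  Term 0 contributes 4 + 0 · 8 = 4
  Term 1 contributes -4 + 1 · 8 = 4
  Term 2 contributes -4 + 2 · 8 = 12
  Term 3 contributes 9 + 3 · 8 = 33
p(8) = ⊕ of these = min[4, 4, 12, 33] = 4.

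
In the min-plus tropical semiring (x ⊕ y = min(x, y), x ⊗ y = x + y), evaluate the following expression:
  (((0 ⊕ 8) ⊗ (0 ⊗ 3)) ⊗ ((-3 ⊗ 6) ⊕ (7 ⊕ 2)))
(((0 ⊕ 8) ⊗ (0 ⊗ 3)) ⊗ ((-3 ⊗ 6) ⊕ (7 ⊕ 2))) = 5

Expand innermost to outermost. Recall ⊕ takes the minimum of its arguments and ⊗ takes their sum. Working out the expression (((0 ⊕ 8) ⊗ (0 ⊗ 3)) ⊗ ((-3 ⊗ 6) ⊕ (7 ⊕ 2))) gives 5.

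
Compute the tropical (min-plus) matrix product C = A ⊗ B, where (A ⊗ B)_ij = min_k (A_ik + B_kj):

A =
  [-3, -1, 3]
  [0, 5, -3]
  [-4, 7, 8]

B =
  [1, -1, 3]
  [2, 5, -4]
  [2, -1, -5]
A ⊗ B =
  [-2, -4, -5]
  [-1, -4, -8]
  [-3, -5, -1]

Apply the min-plus product entry-by-entry:
  C[0][0] = min over k of (A[0][0] + B[0][0] = -3 + 1 = -2, A[0][1] + B[1][0] = -1 + 2 = 1, A[0][2] + B[2][0] = 3 + 2 = 5) = -2 (attained at k = 0)
  C[0][1] = min over k of (A[0][0] + B[0][1] = -3 + -1 = -4, A[0][1] + B[1][1] = -1 + 5 = 4, A[0][2] + B[2][1] = 3 + -1 = 2) = -4 (attained at k = 0)
  C[0][2] = min over k of (A[0][0] + B[0][2] = -3 + 3 = 0, A[0][1] + B[1][2] = -1 + -4 = -5, A[0][2] + B[2][2] = 3 + -5 = -2) = -5 (attained at k = 1)
  C[1][0] = min over k of (A[1][0] + B[0][0] = 0 + 1 = 1, A[1][1] + B[1][0] = 5 + 2 = 7, A[1][2] + B[2][0] = -3 + 2 = -1) = -1 (attained at k = 2)
  C[1][1] = min over k of (A[1][0] + B[0][1] = 0 + -1 = -1, A[1][1] + B[1][1] = 5 + 5 = 10, A[1][2] + B[2][1] = -3 + -1 = -4) = -4 (attained at k = 2)
  C[1][2] = min over k of (A[1][0] + B[0][2] = 0 + 3 = 3, A[1][1] + B[1][2] = 5 + -4 = 1, A[1][2] + B[2][2] = -3 + -5 = -8) = -8 (attained at k = 2)
  C[2][0] = min over k of (A[2][0] + B[0][0] = -4 + 1 = -3, A[2][1] + B[1][0] = 7 + 2 = 9, A[2][2] + B[2][0] = 8 + 2 = 10) = -3 (attained at k = 0)
  C[2][1] = min over k of (A[2][0] + B[0][1] = -4 + -1 = -5, A[2][1] + B[1][1] = 7 + 5 = 12, A[2][2] + B[2][1] = 8 + -1 = 7) = -5 (attained at k = 0)
  C[2][2] = min over k of (A[2][0] + B[0][2] = -4 + 3 = -1, A[2][1] + B[1][2] = 7 + -4 = 3, A[2][2] + B[2][2] = 8 + -5 = 3) = -1 (attained at k = 0)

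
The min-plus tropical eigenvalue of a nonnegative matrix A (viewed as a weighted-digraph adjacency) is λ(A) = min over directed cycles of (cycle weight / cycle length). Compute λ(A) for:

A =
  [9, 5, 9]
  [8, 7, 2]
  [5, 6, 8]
λ(A) = 4

Enumerate directed cycles and compute their means (weight / length). Sample:
  cycle 0 → 0: weight = 9, length = 1, mean = 9/1 ≈ 9.000
  cycle 1 → 1: weight = 7, length = 1, mean = 7/1 ≈ 7.000
  cycle 2 → 2: weight = 8, length = 1, mean = 8/1 ≈ 8.000
  cycle 0 → 1 → 0: weight = 13, length = 2, mean = 13/2 ≈ 6.500
  cycle 0 → 2 → 0: weight = 14, length = 2, mean = 14/2 ≈ 7.000
  cycle 1 → 0 → 1: weight = 13, length = 2, mean = 13/2 ≈ 6.500
Minimum mean = 4.000, attained e.g. along the cycle 1 → 2 → 1 with weight 8 and length 2. So λ(A) = 8/2 = 4.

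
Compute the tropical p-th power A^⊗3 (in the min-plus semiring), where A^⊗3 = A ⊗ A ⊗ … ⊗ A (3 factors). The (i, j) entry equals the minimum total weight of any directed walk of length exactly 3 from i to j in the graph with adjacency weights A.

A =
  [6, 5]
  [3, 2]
A^⊗3 =
  [10, 9]
  [7, 6]

Each entry (A^⊗3)_ij equals the minimum over all length-3 walks i = v_0 → v_1 → … → v_3 = j of Σ_t A[v_t][v_{t+1}]. For example, for (i, j) = (0, 1) we minimise over 4 possible intermediate vertex sequences; the minimum is 9, attained along the walk 0 → 1 → 1 → 1.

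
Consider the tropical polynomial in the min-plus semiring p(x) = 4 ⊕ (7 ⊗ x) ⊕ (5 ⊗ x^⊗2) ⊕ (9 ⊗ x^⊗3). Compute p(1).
p(1) = 4

A tropical monomial a ⊗ x^⊗i evaluates to a + i · x. Evaluating each term at x = 1:
  Term 0 contributes 4 + 0 · 1 = 4
  Term 1 contributes 7 + 1 · 1 = 8
  Term 2 contributes 5 + 2 · 1 = 7
  Term 3 contributes 9 + 3 · 1 = 12
p(1) = ⊕ of these = min[4, 8, 7, 12] = 4.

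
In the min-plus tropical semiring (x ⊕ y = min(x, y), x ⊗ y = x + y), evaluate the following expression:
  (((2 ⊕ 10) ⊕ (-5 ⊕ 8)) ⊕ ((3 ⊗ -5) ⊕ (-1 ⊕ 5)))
(((2 ⊕ 10) ⊕ (-5 ⊕ 8)) ⊕ ((3 ⊗ -5) ⊕ (-1 ⊕ 5))) = -5

Expand innermost to outermost. Recall ⊕ takes the minimum of its arguments and ⊗ takes their sum. Working out the expression (((2 ⊕ 10) ⊕ (-5 ⊕ 8)) ⊕ ((3 ⊗ -5) ⊕ (-1 ⊕ 5))) gives -5.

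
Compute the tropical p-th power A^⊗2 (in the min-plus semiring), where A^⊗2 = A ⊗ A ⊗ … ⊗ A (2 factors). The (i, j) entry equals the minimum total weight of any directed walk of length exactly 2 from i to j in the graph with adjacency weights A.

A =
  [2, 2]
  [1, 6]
A^⊗2 =
  [3, 4]
  [3, 3]

Each entry (A^⊗2)_ij equals the minimum over all length-2 walks i = v_0 → v_1 → … → v_2 = j of Σ_t A[v_t][v_{t+1}]. For example, for (i, j) = (0, 1) we minimise over 2 possible intermediate vertex sequences; the minimum is 4, attained along the walk 0 → 0 → 1.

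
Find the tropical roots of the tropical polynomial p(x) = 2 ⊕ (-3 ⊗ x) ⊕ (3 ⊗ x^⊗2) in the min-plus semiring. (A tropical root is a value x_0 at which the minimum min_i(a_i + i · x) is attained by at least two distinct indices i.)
Roots: {-6, 5}

Each tropical root is a break point of the lower envelope of the lines y = a_i + i · x (there are 3 lines, with slopes 0, 1, ..., 2). Only the lines that attain the minimum somewhere contribute to roots; other lines are dominated. Here the surviving (envelope) indices are i = 2, i = 1, i = 0.
Intersections between consecutive envelope lines give the roots: for adjacent envelope indices i < j the intersection is x = (a_i − a_j) / (j − i). Reading off the sorted break points: {-6, 5}.
Verification: at each break x_0, at least two indices attain the minimum of min_i(a_i + i · x_0).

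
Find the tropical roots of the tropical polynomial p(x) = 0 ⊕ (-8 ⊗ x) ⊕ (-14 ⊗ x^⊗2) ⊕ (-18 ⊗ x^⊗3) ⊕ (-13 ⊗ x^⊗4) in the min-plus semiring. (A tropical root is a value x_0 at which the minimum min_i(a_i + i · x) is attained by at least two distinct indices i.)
Roots: {-5, 4, 6, 8}

Each tropical root is a break point of the lower envelope of the lines y = a_i + i · x (there are 5 lines, with slopes 0, 1, ..., 4). Only the lines that attain the minimum somewhere contribute to roots; other lines are dominated. Here the surviving (envelope) indices are i = 4, i = 3, i = 2, i = 1, i = 0.
Intersections between consecutive envelope lines give the roots: for adjacent envelope indices i < j the intersection is x = (a_i − a_j) / (j − i). Reading off the sorted break points: {-5, 4, 6, 8}.
Verification: at each break x_0, at least two indices attain the minimum of min_i(a_i + i · x_0).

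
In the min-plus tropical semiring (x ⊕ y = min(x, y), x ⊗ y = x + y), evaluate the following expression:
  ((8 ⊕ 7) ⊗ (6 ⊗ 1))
((8 ⊕ 7) ⊗ (6 ⊗ 1)) = 14

Expand innermost to outermost. Recall ⊕ takes the minimum of its arguments and ⊗ takes their sum. Working out the expression ((8 ⊕ 7) ⊗ (6 ⊗ 1)) gives 14.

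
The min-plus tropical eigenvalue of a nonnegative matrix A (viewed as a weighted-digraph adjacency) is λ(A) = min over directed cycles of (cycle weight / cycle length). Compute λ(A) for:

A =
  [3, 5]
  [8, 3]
λ(A) = 3

Enumerate directed cycles and compute their means (weight / length). Sample:
  cycle 0 → 0: weight = 3, length = 1, mean = 3/1 ≈ 3.000
  cycle 1 → 1: weight = 3, length = 1, mean = 3/1 ≈ 3.000
  cycle 0 → 1 → 0: weight = 13, length = 2, mean = 13/2 ≈ 6.500
  cycle 1 → 0 → 1: weight = 13, length = 2, mean = 13/2 ≈ 6.500
Minimum mean = 3.000, attained e.g. along the cycle 0 → 0 with weight 3 and length 1. So λ(A) = 3/1 = 3.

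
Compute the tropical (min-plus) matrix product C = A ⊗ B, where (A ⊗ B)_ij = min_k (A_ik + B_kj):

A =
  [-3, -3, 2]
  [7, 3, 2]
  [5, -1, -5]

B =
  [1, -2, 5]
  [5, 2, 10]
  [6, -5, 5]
A ⊗ B =
  [-2, -5, 2]
  [8, -3, 7]
  [1, -10, 0]

Apply the min-plus product entry-by-entry:
  C[0][0] = min over k of (A[0][0] + B[0][0] = -3 + 1 = -2, A[0][1] + B[1][0] = -3 + 5 = 2, A[0][2] + B[2][0] = 2 + 6 = 8) = -2 (attained at k = 0)
  C[0][1] = min over k of (A[0][0] + B[0][1] = -3 + -2 = -5, A[0][1] + B[1][1] = -3 + 2 = -1, A[0][2] + B[2][1] = 2 + -5 = -3) = -5 (attained at k = 0)
  C[0][2] = min over k of (A[0][0] + B[0][2] = -3 + 5 = 2, A[0][1] + B[1][2] = -3 + 10 = 7, A[0][2] + B[2][2] = 2 + 5 = 7) = 2 (attained at k = 0)
  C[1][0] = min over k of (A[1][0] + B[0][0] = 7 + 1 = 8, A[1][1] + B[1][0] = 3 + 5 = 8, A[1][2] + B[2][0] = 2 + 6 = 8) = 8 (attained at k = 0)
  C[1][1] = min over k of (A[1][0] + B[0][1] = 7 + -2 = 5, A[1][1] + B[1][1] = 3 + 2 = 5, A[1][2] + B[2][1] = 2 + -5 = -3) = -3 (attained at k = 2)
  C[1][2] = min over k of (A[1][0] + B[0][2] = 7 + 5 = 12, A[1][1] + B[1][2] = 3 + 10 = 13, A[1][2] + B[2][2] = 2 + 5 = 7) = 7 (attained at k = 2)
  C[2][0] = min over k of (A[2][0] + B[0][0] = 5 + 1 = 6, A[2][1] + B[1][0] = -1 + 5 = 4, A[2][2] + B[2][0] = -5 + 6 = 1) = 1 (attained at k = 2)
  C[2][1] = min over k of (A[2][0] + B[0][1] = 5 + -2 = 3, A[2][1] + B[1][1] = -1 + 2 = 1, A[2][2] + B[2][1] = -5 + -5 = -10) = -10 (attained at k = 2)
  C[2][2] = min over k of (A[2][0] + B[0][2] = 5 + 5 = 10, A[2][1] + B[1][2] = -1 + 10 = 9, A[2][2] + B[2][2] = -5 + 5 = 0) = 0 (attained at k = 2)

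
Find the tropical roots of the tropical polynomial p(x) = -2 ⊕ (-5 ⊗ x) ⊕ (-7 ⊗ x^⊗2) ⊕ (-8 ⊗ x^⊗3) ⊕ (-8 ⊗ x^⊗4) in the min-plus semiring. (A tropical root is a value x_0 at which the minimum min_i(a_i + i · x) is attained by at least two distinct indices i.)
Roots: {0, 1, 2, 3}

Each tropical root is a break point of the lower envelope of the lines y = a_i + i · x (there are 5 lines, with slopes 0, 1, ..., 4). Only the lines that attain the minimum somewhere contribute to roots; other lines are dominated. Here the surviving (envelope) indices are i = 4, i = 3, i = 2, i = 1, i = 0.
Intersections between consecutive envelope lines give the roots: for adjacent envelope indices i < j the intersection is x = (a_i − a_j) / (j − i). Reading off the sorted break points: {0, 1, 2, 3}.
Verification: at each break x_0, at least two indices attain the minimum of min_i(a_i + i · x_0).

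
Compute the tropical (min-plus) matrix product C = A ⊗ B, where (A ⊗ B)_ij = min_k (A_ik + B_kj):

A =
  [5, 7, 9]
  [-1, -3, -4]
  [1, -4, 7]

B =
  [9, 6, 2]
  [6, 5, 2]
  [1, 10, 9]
A ⊗ B =
  [10, 11, 7]
  [-3, 2, -1]
  [2, 1, -2]

Apply the min-plus product entry-by-entry:
  C[0][0] = min over k of (A[0][0] + B[0][0] = 5 + 9 = 14, A[0][1] + B[1][0] = 7 + 6 = 13, A[0][2] + B[2][0] = 9 + 1 = 10) = 10 (attained at k = 2)
  C[0][1] = min over k of (A[0][0] + B[0][1] = 5 + 6 = 11, A[0][1] + B[1][1] = 7 + 5 = 12, A[0][2] + B[2][1] = 9 + 10 = 19) = 11 (attained at k = 0)
  C[0][2] = min over k of (A[0][0] + B[0][2] = 5 + 2 = 7, A[0][1] + B[1][2] = 7 + 2 = 9, A[0][2] + B[2][2] = 9 + 9 = 18) = 7 (attained at k = 0)
  C[1][0] = min over k of (A[1][0] + B[0][0] = -1 + 9 = 8, A[1][1] + B[1][0] = -3 + 6 = 3, A[1][2] + B[2][0] = -4 + 1 = -3) = -3 (attained at k = 2)
  C[1][1] = min over k of (A[1][0] + B[0][1] = -1 + 6 = 5, A[1][1] + B[1][1] = -3 + 5 = 2, A[1][2] + B[2][1] = -4 + 10 = 6) = 2 (attained at k = 1)
  C[1][2] = min over k of (A[1][0] + B[0][2] = -1 + 2 = 1, A[1][1] + B[1][2] = -3 + 2 = -1, A[1][2] + B[2][2] = -4 + 9 = 5) = -1 (attained at k = 1)
  C[2][0] = min over k of (A[2][0] + B[0][0] = 1 + 9 = 10, A[2][1] + B[1][0] = -4 + 6 = 2, A[2][2] + B[2][0] = 7 + 1 = 8) = 2 (attained at k = 1)
  C[2][1] = min over k of (A[2][0] + B[0][1] = 1 + 6 = 7, A[2][1] + B[1][1] = -4 + 5 = 1, A[2][2] + B[2][1] = 7 + 10 = 17) = 1 (attained at k = 1)
  C[2][2] = min over k of (A[2][0] + B[0][2] = 1 + 2 = 3, A[2][1] + B[1][2] = -4 + 2 = -2, A[2][2] + B[2][2] = 7 + 9 = 16) = -2 (attained at k = 1)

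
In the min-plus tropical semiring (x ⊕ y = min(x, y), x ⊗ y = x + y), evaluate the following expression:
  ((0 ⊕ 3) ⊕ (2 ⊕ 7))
((0 ⊕ 3) ⊕ (2 ⊕ 7)) = 0

Expand innermost to outermost. Recall ⊕ takes the minimum of its arguments and ⊗ takes their sum. Working out the expression ((0 ⊕ 3) ⊕ (2 ⊕ 7)) gives 0.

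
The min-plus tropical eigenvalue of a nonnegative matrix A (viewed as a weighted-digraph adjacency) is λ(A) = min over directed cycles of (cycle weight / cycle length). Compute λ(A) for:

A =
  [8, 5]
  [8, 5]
λ(A) = 5

Enumerate directed cycles and compute their means (weight / length). Sample:
  cycle 0 → 0: weight = 8, length = 1, mean = 8/1 ≈ 8.000
  cycle 1 → 1: weight = 5, length = 1, mean = 5/1 ≈ 5.000
  cycle 0 → 1 → 0: weight = 13, length = 2, mean = 13/2 ≈ 6.500
  cycle 1 → 0 → 1: weight = 13, length = 2, mean = 13/2 ≈ 6.500
Minimum mean = 5.000, attained e.g. along the cycle 1 → 1 with weight 5 and length 1. So λ(A) = 5/1 = 5.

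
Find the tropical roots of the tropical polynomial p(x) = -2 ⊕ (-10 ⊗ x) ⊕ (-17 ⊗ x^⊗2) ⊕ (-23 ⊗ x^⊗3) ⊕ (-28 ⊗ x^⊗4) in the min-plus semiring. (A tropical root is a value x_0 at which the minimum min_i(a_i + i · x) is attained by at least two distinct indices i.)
Roots: {5, 6, 7, 8}

Each tropical root is a break point of the lower envelope of the lines y = a_i + i · x (there are 5 lines, with slopes 0, 1, ..., 4). Only the lines that attain the minimum somewhere contribute to roots; other lines are dominated. Here the surviving (envelope) indices are i = 4, i = 3, i = 2, i = 1, i = 0.
Intersections between consecutive envelope lines give the roots: for adjacent envelope indices i < j the intersection is x = (a_i − a_j) / (j − i). Reading off the sorted break points: {5, 6, 7, 8}.
Verification: at each break x_0, at least two indices attain the minimum of min_i(a_i + i · x_0).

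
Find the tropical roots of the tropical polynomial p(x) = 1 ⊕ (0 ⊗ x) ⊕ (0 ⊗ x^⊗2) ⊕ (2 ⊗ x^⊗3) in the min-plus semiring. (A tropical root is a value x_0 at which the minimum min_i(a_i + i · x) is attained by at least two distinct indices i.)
Roots: {-2, 0, 1}

Each tropical root is a break point of the lower envelope of the lines y = a_i + i · x (there are 4 lines, with slopes 0, 1, ..., 3). Only the lines that attain the minimum somewhere contribute to roots; other lines are dominated. Here the surviving (envelope) indices are i = 3, i = 2, i = 1, i = 0.
Intersections between consecutive envelope lines give the roots: for adjacent envelope indices i < j the intersection is x = (a_i − a_j) / (j − i). Reading off the sorted break points: {-2, 0, 1}.
Verification: at each break x_0, at least two indices attain the minimum of min_i(a_i + i · x_0).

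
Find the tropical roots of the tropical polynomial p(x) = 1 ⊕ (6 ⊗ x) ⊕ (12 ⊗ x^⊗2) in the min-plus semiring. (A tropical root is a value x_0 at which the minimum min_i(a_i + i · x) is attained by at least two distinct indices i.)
Roots: {-6, -5}

Each tropical root is a break point of the lower envelope of the lines y = a_i + i · x (there are 3 lines, with slopes 0, 1, ..., 2). Only the lines that attain the minimum somewhere contribute to roots; other lines are dominated. Here the surviving (envelope) indices are i = 2, i = 1, i = 0.
Intersections between consecutive envelope lines give the roots: for adjacent envelope indices i < j the intersection is x = (a_i − a_j) / (j − i). Reading off the sorted break points: {-6, -5}.
Verification: at each break x_0, at least two indices attain the minimum of min_i(a_i + i · x_0).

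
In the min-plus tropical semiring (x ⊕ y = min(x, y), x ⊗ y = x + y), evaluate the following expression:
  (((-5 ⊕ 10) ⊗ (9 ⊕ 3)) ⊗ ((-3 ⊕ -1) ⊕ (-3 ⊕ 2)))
(((-5 ⊕ 10) ⊗ (9 ⊕ 3)) ⊗ ((-3 ⊕ -1) ⊕ (-3 ⊕ 2))) = -5

Expand innermost to outermost. Recall ⊕ takes the minimum of its arguments and ⊗ takes their sum. Working out the expression (((-5 ⊕ 10) ⊗ (9 ⊕ 3)) ⊗ ((-3 ⊕ -1) ⊕ (-3 ⊕ 2))) gives -5.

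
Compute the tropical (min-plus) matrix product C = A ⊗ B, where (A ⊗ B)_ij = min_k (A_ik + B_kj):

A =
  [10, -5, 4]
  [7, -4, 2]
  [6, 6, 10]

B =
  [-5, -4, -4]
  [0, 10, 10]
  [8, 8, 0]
A ⊗ B =
  [-5, 5, 4]
  [-4, 3, 2]
  [1, 2, 2]

Apply the min-plus product entry-by-entry:
  C[0][0] = min over k of (A[0][0] + B[0][0] = 10 + -5 = 5, A[0][1] + B[1][0] = -5 + 0 = -5, A[0][2] + B[2][0] = 4 + 8 = 12) = -5 (attained at k = 1)
  C[0][1] = min over k of (A[0][0] + B[0][1] = 10 + -4 = 6, A[0][1] + B[1][1] = -5 + 10 = 5, A[0][2] + B[2][1] = 4 + 8 = 12) = 5 (attained at k = 1)
  C[0][2] = min over k of (A[0][0] + B[0][2] = 10 + -4 = 6, A[0][1] + B[1][2] = -5 + 10 = 5, A[0][2] + B[2][2] = 4 + 0 = 4) = 4 (attained at k = 2)
  C[1][0] = min over k of (A[1][0] + B[0][0] = 7 + -5 = 2, A[1][1] + B[1][0] = -4 + 0 = -4, A[1][2] + B[2][0] = 2 + 8 = 10) = -4 (attained at k = 1)
  C[1][1] = min over k of (A[1][0] + B[0][1] = 7 + -4 = 3, A[1][1] + B[1][1] = -4 + 10 = 6, A[1][2] + B[2][1] = 2 + 8 = 10) = 3 (attained at k = 0)
  C[1][2] = min over k of (A[1][0] + B[0][2] = 7 + -4 = 3, A[1][1] + B[1][2] = -4 + 10 = 6, A[1][2] + B[2][2] = 2 + 0 = 2) = 2 (attained at k = 2)
  C[2][0] = min over k of (A[2][0] + B[0][0] = 6 + -5 = 1, A[2][1] + B[1][0] = 6 + 0 = 6, A[2][2] + B[2][0] = 10 + 8 = 18) = 1 (attained at k = 0)
  C[2][1] = min over k of (A[2][0] + B[0][1] = 6 + -4 = 2, A[2][1] + B[1][1] = 6 + 10 = 16, A[2][2] + B[2][1] = 10 + 8 = 18) = 2 (attained at k = 0)
  C[2][2] = min over k of (A[2][0] + B[0][2] = 6 + -4 = 2, A[2][1] + B[1][2] = 6 + 10 = 16, A[2][2] + B[2][2] = 10 + 0 = 10) = 2 (attained at k = 0)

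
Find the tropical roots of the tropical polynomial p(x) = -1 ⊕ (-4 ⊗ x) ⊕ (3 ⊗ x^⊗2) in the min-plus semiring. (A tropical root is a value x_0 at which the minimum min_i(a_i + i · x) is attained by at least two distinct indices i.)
Roots: {-7, 3}

Each tropical root is a break point of the lower envelope of the lines y = a_i + i · x (there are 3 lines, with slopes 0, 1, ..., 2). Only the lines that attain the minimum somewhere contribute to roots; other lines are dominated. Here the surviving (envelope) indices are i = 2, i = 1, i = 0.
Intersections between consecutive envelope lines give the roots: for adjacent envelope indices i < j the intersection is x = (a_i − a_j) / (j − i). Reading off the sorted break points: {-7, 3}.
Verification: at each break x_0, at least two indices attain the minimum of min_i(a_i + i · x_0).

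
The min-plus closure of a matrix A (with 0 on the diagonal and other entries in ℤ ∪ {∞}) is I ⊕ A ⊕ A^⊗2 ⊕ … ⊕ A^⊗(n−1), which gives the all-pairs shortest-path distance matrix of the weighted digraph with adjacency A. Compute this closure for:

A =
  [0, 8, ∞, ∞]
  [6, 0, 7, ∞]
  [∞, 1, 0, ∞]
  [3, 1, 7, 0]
Closure =
  [0, 8, 15, ∞]
  [6, 0, 7, ∞]
  [7, 1, 0, ∞]
  [3, 1, 7, 0]

This is the Floyd-Warshall all-pairs shortest-path computation. For each intermediate vertex k = 0, 1, …, 3, update dist[i][j] ← min(dist[i][j], dist[i][k] + dist[k][j]). The final matrix gives, for each (i, j), the minimum total weight of any directed path from i to j (possibly empty when i = j).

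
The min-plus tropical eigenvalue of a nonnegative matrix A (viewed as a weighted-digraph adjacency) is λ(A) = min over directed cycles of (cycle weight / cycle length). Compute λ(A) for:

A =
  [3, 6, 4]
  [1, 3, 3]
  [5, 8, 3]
λ(A) = 3

Enumerate directed cycles and compute their means (weight / length). Sample:
  cycle 0 → 0: weight = 3, length = 1, mean = 3/1 ≈ 3.000
  cycle 1 → 1: weight = 3, length = 1, mean = 3/1 ≈ 3.000
  cycle 2 → 2: weight = 3, length = 1, mean = 3/1 ≈ 3.000
  cycle 0 → 1 → 0: weight = 7, length = 2, mean = 7/2 ≈ 3.500
  cycle 0 → 2 → 0: weight = 9, length = 2, mean = 9/2 ≈ 4.500
  cycle 1 → 0 → 1: weight = 7, length = 2, mean = 7/2 ≈ 3.500
Minimum mean = 3.000, attained e.g. along the cycle 0 → 0 with weight 3 and length 1. So λ(A) = 3/1 = 3.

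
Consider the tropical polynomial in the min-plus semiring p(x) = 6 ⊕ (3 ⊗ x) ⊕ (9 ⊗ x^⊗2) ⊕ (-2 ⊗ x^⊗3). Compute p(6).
p(6) = 6

A tropical monomial a ⊗ x^⊗i evaluates to a + i · x. Evaluating each term at x = 6:
  Term 0 contributes 6 + 0 · 6 = 6
  Term 1 contributes 3 + 1 · 6 = 9
  Term 2 contributes 9 + 2 · 6 = 21
  Term 3 contributes -2 + 3 · 6 = 16
p(6) = ⊕ of these = min[6, 9, 21, 16] = 6.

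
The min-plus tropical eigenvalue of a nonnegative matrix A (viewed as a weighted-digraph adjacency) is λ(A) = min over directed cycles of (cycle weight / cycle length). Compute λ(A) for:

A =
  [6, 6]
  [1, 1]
λ(A) = 1

Enumerate directed cycles and compute their means (weight / length). Sample:
  cycle 0 → 0: weight = 6, length = 1, mean = 6/1 ≈ 6.000
  cycle 1 → 1: weight = 1, length = 1, mean = 1/1 ≈ 1.000
  cycle 0 → 1 → 0: weight = 7, length = 2, mean = 7/2 ≈ 3.500
  cycle 1 → 0 → 1: weight = 7, length = 2, mean = 7/2 ≈ 3.500
Minimum mean = 1.000, attained e.g. along the cycle 1 → 1 with weight 1 and length 1. So λ(A) = 1/1 = 1.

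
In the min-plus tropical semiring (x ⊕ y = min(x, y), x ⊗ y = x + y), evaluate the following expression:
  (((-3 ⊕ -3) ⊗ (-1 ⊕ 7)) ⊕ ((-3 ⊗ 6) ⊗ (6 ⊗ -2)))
(((-3 ⊕ -3) ⊗ (-1 ⊕ 7)) ⊕ ((-3 ⊗ 6) ⊗ (6 ⊗ -2))) = -4

Expand innermost to outermost. Recall ⊕ takes the minimum of its arguments and ⊗ takes their sum. Working out the expression (((-3 ⊕ -3) ⊗ (-1 ⊕ 7)) ⊕ ((-3 ⊗ 6) ⊗ (6 ⊗ -2))) gives -4.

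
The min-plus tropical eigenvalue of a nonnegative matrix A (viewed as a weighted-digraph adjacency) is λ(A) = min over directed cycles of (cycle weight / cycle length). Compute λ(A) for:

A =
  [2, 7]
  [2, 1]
λ(A) = 1

Enumerate directed cycles and compute their means (weight / length). Sample:
  cycle 0 → 0: weight = 2, length = 1, mean = 2/1 ≈ 2.000
  cycle 1 → 1: weight = 1, length = 1, mean = 1/1 ≈ 1.000
  cycle 0 → 1 → 0: weight = 9, length = 2, mean = 9/2 ≈ 4.500
  cycle 1 → 0 → 1: weight = 9, length = 2, mean = 9/2 ≈ 4.500
Minimum mean = 1.000, attained e.g. along the cycle 1 → 1 with weight 1 and length 1. So λ(A) = 1/1 = 1.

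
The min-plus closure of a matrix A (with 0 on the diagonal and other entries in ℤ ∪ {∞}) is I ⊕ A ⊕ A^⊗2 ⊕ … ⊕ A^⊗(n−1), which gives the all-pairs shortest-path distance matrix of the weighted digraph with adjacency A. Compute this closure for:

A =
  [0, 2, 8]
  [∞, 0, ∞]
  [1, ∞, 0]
Closure =
  [0, 2, 8]
  [∞, 0, ∞]
  [1, 3, 0]

This is the Floyd-Warshall all-pairs shortest-path computation. For each intermediate vertex k = 0, 1, …, 2, update dist[i][j] ← min(dist[i][j], dist[i][k] + dist[k][j]). The final matrix gives, for each (i, j), the minimum total weight of any directed path from i to j (possibly empty when i = j).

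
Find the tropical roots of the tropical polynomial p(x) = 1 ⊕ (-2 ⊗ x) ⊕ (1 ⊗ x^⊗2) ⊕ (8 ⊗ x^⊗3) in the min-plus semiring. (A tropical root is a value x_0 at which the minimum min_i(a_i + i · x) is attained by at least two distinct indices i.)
Roots: {-7, -3, 3}

Each tropical root is a break point of the lower envelope of the lines y = a_i + i · x (there are 4 lines, with slopes 0, 1, ..., 3). Only the lines that attain the minimum somewhere contribute to roots; other lines are dominated. Here the surviving (envelope) indices are i = 3, i = 2, i = 1, i = 0.
Intersections between consecutive envelope lines give the roots: for adjacent envelope indices i < j the intersection is x = (a_i − a_j) / (j − i). Reading off the sorted break points: {-7, -3, 3}.
Verification: at each break x_0, at least two indices attain the minimum of min_i(a_i + i · x_0).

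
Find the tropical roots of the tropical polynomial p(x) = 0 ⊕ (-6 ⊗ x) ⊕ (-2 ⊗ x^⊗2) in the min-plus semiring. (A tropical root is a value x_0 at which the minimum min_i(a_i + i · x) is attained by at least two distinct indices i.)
Roots: {-4, 6}

Each tropical root is a break point of the lower envelope of the lines y = a_i + i · x (there are 3 lines, with slopes 0, 1, ..., 2). Only the lines that attain the minimum somewhere contribute to roots; other lines are dominated. Here the surviving (envelope) indices are i = 2, i = 1, i = 0.
Intersections between consecutive envelope lines give the roots: for adjacent envelope indices i < j the intersection is x = (a_i − a_j) / (j − i). Reading off the sorted break points: {-4, 6}.
Verification: at each break x_0, at least two indices attain the minimum of min_i(a_i + i · x_0).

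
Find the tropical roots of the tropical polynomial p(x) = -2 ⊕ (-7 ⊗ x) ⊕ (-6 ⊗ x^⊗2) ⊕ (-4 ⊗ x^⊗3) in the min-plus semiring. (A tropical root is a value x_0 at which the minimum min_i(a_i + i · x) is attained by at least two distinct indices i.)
Roots: {-2, -1, 5}

Each tropical root is a break point of the lower envelope of the lines y = a_i + i · x (there are 4 lines, with slopes 0, 1, ..., 3). Only the lines that attain the minimum somewhere contribute to roots; other lines are dominated. Here the surviving (envelope) indices are i = 3, i = 2, i = 1, i = 0.
Intersections between consecutive envelope lines give the roots: for adjacent envelope indices i < j the intersection is x = (a_i − a_j) / (j − i). Reading off the sorted break points: {-2, -1, 5}.
Verification: at each break x_0, at least two indices attain the minimum of min_i(a_i + i · x_0).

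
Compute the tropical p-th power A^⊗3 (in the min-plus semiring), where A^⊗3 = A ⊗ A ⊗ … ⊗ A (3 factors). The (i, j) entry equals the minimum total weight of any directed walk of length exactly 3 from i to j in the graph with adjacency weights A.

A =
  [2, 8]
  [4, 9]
A^⊗3 =
  [6, 12]
  [8, 14]

Each entry (A^⊗3)_ij equals the minimum over all length-3 walks i = v_0 → v_1 → … → v_3 = j of Σ_t A[v_t][v_{t+1}]. For example, for (i, j) = (0, 1) we minimise over 4 possible intermediate vertex sequences; the minimum is 12, attained along the walk 0 → 0 → 0 → 1.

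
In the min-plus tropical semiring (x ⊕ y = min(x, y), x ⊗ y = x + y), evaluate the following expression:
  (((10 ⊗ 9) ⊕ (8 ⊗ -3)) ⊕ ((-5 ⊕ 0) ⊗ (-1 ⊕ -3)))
(((10 ⊗ 9) ⊕ (8 ⊗ -3)) ⊕ ((-5 ⊕ 0) ⊗ (-1 ⊕ -3))) = -8

Expand innermost to outermost. Recall ⊕ takes the minimum of its arguments and ⊗ takes their sum. Working out the expression (((10 ⊗ 9) ⊕ (8 ⊗ -3)) ⊕ ((-5 ⊕ 0) ⊗ (-1 ⊕ -3))) gives -8.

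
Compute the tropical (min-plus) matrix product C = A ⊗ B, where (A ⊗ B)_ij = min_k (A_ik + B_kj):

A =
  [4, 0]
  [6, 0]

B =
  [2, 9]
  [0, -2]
A ⊗ B =
  [0, -2]
  [0, -2]

Apply the min-plus product entry-by-entry:
  C[0][0] = min over k of (A[0][0] + B[0][0] = 4 + 2 = 6, A[0][1] + B[1][0] = 0 + 0 = 0) = 0 (attained at k = 1)
  C[0][1] = min over k of (A[0][0] + B[0][1] = 4 + 9 = 13, A[0][1] + B[1][1] = 0 + -2 = -2) = -2 (attained at k = 1)
  C[1][0] = min over k of (A[1][0] + B[0][0] = 6 + 2 = 8, A[1][1] + B[1][0] = 0 + 0 = 0) = 0 (attained at k = 1)
  C[1][1] = min over k of (A[1][0] + B[0][1] = 6 + 9 = 15, A[1][1] + B[1][1] = 0 + -2 = -2) = -2 (attained at k = 1)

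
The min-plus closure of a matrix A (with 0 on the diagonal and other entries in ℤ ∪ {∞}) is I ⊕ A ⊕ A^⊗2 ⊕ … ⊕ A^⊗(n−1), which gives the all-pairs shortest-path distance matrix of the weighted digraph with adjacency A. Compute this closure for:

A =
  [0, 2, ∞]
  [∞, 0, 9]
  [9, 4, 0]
Closure =
  [0, 2, 11]
  [18, 0, 9]
  [9, 4, 0]

This is the Floyd-Warshall all-pairs shortest-path computation. For each intermediate vertex k = 0, 1, …, 2, update dist[i][j] ← min(dist[i][j], dist[i][k] + dist[k][j]). The final matrix gives, for each (i, j), the minimum total weight of any directed path from i to j (possibly empty when i = j).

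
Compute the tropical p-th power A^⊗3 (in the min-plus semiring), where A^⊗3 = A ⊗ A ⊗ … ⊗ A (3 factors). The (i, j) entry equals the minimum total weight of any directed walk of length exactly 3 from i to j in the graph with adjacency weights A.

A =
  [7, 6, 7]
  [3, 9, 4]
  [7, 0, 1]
A^⊗3 =
  [10, 8, 9]
  [7, 5, 6]
  [4, 2, 3]

Each entry (A^⊗3)_ij equals the minimum over all length-3 walks i = v_0 → v_1 → … → v_3 = j of Σ_t A[v_t][v_{t+1}]. For example, for (i, j) = (0, 2) we minimise over 9 possible intermediate vertex sequences; the minimum is 9, attained along the walk 0 → 2 → 2 → 2.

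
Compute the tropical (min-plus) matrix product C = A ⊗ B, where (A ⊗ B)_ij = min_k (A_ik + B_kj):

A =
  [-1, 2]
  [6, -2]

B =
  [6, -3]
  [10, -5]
A ⊗ B =
  [5, -4]
  [8, -7]

Apply the min-plus product entry-by-entry:
  C[0][0] = min over k of (A[0][0] + B[0][0] = -1 + 6 = 5, A[0][1] + B[1][0] = 2 + 10 = 12) = 5 (attained at k = 0)
  C[0][1] = min over k of (A[0][0] + B[0][1] = -1 + -3 = -4, A[0][1] + B[1][1] = 2 + -5 = -3) = -4 (attained at k = 0)
  C[1][0] = min over k of (A[1][0] + B[0][0] = 6 + 6 = 12, A[1][1] + B[1][0] = -2 + 10 = 8) = 8 (attained at k = 1)
  C[1][1] = min over k of (A[1][0] + B[0][1] = 6 + -3 = 3, A[1][1] + B[1][1] = -2 + -5 = -7) = -7 (attained at k = 1)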